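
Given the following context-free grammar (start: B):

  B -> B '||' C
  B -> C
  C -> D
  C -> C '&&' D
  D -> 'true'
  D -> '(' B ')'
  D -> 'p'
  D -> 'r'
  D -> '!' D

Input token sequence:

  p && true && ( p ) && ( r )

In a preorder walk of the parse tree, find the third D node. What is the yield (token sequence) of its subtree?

( p )

[B [C [C [C [C [D p]] && [D true]] && [D ( [B [C [D p]]] )]] && [D ( [B [C [D r]]] )]]]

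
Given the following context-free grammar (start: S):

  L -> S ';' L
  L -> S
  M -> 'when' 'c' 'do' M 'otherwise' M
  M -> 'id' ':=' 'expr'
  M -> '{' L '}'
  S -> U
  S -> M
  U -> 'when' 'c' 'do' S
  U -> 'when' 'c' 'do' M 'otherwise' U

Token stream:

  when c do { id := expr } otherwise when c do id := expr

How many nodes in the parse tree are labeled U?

2

[S [U when c do [M { [L [S [M id := expr]]] }] otherwise [U when c do [S [M id := expr]]]]]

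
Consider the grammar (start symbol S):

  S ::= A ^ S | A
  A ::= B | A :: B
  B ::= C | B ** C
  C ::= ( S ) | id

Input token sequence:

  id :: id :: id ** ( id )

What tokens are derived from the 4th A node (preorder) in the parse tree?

[S [A [A [A [B [C id]]] :: [B [C id]]] :: [B [B [C id]] ** [C ( [S [A [B [C id]]]] )]]]]

id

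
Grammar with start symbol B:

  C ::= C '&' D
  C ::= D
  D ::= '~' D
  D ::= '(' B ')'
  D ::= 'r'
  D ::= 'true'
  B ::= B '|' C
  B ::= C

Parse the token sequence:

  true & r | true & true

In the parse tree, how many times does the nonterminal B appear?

[B [B [C [C [D true]] & [D r]]] | [C [C [D true]] & [D true]]]

2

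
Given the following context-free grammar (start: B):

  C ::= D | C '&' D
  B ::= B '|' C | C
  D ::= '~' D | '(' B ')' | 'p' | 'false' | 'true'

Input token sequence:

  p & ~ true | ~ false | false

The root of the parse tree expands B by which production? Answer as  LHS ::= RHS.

[B [B [B [C [C [D p]] & [D ~ [D true]]]] | [C [D ~ [D false]]]] | [C [D false]]]

B ::= B '|' C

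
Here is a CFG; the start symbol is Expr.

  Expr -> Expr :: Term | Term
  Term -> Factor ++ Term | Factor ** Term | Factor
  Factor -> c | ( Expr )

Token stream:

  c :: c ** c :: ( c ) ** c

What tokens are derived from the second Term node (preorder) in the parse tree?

[Expr [Expr [Expr [Term [Factor c]]] :: [Term [Factor c] ** [Term [Factor c]]]] :: [Term [Factor ( [Expr [Term [Factor c]]] )] ** [Term [Factor c]]]]

c ** c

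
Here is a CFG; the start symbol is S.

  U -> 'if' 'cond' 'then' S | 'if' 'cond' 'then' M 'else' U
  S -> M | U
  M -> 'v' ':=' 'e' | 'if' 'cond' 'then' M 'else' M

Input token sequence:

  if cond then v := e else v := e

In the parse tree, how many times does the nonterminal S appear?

[S [M if cond then [M v := e] else [M v := e]]]

1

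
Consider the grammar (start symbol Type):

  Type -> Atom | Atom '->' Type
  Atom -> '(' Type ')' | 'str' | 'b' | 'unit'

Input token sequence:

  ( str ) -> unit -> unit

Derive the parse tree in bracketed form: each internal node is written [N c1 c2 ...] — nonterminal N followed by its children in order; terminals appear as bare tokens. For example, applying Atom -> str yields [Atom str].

[Type [Atom ( [Type [Atom str]] )] -> [Type [Atom unit] -> [Type [Atom unit]]]]

Type
Atom -> Type
( Type ) -> Type
( Atom ) -> Type
( str ) -> Type
( str ) -> Atom -> Type
( str ) -> unit -> Type
( str ) -> unit -> Atom
( str ) -> unit -> unit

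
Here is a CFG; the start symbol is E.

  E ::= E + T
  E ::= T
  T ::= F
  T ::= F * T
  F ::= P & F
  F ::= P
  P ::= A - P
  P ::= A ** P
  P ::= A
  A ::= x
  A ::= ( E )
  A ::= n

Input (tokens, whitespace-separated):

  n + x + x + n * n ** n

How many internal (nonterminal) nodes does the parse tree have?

[E [E [E [E [T [F [P [A n]]]]] + [T [F [P [A x]]]]] + [T [F [P [A x]]]]] + [T [F [P [A n]]] * [T [F [P [A n] ** [P [A n]]]]]]]

26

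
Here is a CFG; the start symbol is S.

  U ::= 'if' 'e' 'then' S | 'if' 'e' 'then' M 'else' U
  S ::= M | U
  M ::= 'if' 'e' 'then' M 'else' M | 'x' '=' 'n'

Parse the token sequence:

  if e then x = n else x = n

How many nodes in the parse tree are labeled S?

1

[S [M if e then [M x = n] else [M x = n]]]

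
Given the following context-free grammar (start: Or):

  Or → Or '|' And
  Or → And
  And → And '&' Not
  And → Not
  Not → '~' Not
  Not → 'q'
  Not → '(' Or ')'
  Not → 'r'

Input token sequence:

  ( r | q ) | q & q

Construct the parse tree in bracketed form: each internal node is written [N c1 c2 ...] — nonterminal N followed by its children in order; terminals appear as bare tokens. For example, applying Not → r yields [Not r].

Or
Or | And
And | And
Not | And
( Or ) | And
( Or | And ) | And
( And | And ) | And
( Not | And ) | And
( r | And ) | And
( r | Not ) | And
( r | q ) | And
( r | q ) | And & Not
( r | q ) | Not & Not
( r | q ) | q & Not
( r | q ) | q & q

[Or [Or [And [Not ( [Or [Or [And [Not r]]] | [And [Not q]]] )]]] | [And [And [Not q]] & [Not q]]]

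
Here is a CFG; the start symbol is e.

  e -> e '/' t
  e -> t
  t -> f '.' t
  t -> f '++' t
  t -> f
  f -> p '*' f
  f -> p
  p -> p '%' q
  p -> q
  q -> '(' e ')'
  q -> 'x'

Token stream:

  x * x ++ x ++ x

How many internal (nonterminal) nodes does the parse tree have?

16

[e [t [f [p [q x]] * [f [p [q x]]]] ++ [t [f [p [q x]]] ++ [t [f [p [q x]]]]]]]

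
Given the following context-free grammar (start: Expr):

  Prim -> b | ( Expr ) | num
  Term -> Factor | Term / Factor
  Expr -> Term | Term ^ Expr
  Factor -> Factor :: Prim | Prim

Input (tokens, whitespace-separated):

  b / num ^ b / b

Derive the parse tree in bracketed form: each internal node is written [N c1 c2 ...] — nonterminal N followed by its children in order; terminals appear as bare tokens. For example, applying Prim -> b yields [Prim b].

Expr
Term ^ Expr
Term / Factor ^ Expr
Factor / Factor ^ Expr
Prim / Factor ^ Expr
b / Factor ^ Expr
b / Prim ^ Expr
b / num ^ Expr
b / num ^ Term
b / num ^ Term / Factor
b / num ^ Factor / Factor
b / num ^ Prim / Factor
b / num ^ b / Factor
b / num ^ b / Prim
b / num ^ b / b

[Expr [Term [Term [Factor [Prim b]]] / [Factor [Prim num]]] ^ [Expr [Term [Term [Factor [Prim b]]] / [Factor [Prim b]]]]]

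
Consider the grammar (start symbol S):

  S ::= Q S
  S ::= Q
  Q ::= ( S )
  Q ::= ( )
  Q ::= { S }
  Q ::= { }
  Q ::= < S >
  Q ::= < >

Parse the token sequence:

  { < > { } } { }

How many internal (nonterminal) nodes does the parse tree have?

[S [Q { [S [Q < >] [S [Q { }]]] }] [S [Q { }]]]

8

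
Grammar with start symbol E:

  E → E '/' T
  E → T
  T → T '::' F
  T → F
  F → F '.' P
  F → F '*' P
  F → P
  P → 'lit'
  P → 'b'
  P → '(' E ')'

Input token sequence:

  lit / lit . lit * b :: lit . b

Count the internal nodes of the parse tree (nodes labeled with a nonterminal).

17

[E [E [T [F [P lit]]]] / [T [T [F [F [F [P lit]] . [P lit]] * [P b]]] :: [F [F [P lit]] . [P b]]]]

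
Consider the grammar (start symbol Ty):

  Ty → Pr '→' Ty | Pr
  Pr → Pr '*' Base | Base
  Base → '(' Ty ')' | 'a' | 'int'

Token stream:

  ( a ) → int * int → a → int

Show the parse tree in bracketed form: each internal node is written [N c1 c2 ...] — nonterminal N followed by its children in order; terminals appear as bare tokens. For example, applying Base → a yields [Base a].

Ty
Pr → Ty
Base → Ty
( Ty ) → Ty
( Pr ) → Ty
( Base ) → Ty
( a ) → Ty
( a ) → Pr → Ty
( a ) → Pr * Base → Ty
( a ) → Base * Base → Ty
( a ) → int * Base → Ty
( a ) → int * int → Ty
( a ) → int * int → Pr → Ty
( a ) → int * int → Base → Ty
( a ) → int * int → a → Ty
( a ) → int * int → a → Pr
( a ) → int * int → a → Base
( a ) → int * int → a → int

[Ty [Pr [Base ( [Ty [Pr [Base a]]] )]] → [Ty [Pr [Pr [Base int]] * [Base int]] → [Ty [Pr [Base a]] → [Ty [Pr [Base int]]]]]]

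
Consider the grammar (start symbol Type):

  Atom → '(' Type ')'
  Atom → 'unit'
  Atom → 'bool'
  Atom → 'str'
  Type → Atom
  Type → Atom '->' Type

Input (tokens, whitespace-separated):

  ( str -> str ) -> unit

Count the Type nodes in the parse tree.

[Type [Atom ( [Type [Atom str] -> [Type [Atom str]]] )] -> [Type [Atom unit]]]

4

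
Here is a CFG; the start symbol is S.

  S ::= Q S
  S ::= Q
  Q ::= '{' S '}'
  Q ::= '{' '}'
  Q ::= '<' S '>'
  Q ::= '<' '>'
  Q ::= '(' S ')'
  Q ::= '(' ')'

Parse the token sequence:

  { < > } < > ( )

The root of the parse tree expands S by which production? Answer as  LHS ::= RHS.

[S [Q { [S [Q < >]] }] [S [Q < >] [S [Q ( )]]]]

S ::= Q S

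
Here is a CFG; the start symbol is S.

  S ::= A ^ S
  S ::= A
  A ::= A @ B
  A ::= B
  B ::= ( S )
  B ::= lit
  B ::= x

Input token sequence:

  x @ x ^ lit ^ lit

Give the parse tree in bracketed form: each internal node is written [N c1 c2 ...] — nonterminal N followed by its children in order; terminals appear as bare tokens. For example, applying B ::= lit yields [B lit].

S
A ^ S
A @ B ^ S
B @ B ^ S
x @ B ^ S
x @ x ^ S
x @ x ^ A ^ S
x @ x ^ B ^ S
x @ x ^ lit ^ S
x @ x ^ lit ^ A
x @ x ^ lit ^ B
x @ x ^ lit ^ lit

[S [A [A [B x]] @ [B x]] ^ [S [A [B lit]] ^ [S [A [B lit]]]]]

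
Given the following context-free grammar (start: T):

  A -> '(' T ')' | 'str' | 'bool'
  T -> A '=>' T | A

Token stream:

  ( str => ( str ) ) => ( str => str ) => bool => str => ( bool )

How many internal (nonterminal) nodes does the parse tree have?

22

[T [A ( [T [A str] => [T [A ( [T [A str]] )]]] )] => [T [A ( [T [A str] => [T [A str]]] )] => [T [A bool] => [T [A str] => [T [A ( [T [A bool]] )]]]]]]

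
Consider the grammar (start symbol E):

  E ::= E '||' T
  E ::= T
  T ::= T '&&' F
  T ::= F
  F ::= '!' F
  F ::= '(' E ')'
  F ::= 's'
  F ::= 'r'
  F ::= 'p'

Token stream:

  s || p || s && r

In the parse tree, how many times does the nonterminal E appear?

[E [E [E [T [F s]]] || [T [F p]]] || [T [T [F s]] && [F r]]]

3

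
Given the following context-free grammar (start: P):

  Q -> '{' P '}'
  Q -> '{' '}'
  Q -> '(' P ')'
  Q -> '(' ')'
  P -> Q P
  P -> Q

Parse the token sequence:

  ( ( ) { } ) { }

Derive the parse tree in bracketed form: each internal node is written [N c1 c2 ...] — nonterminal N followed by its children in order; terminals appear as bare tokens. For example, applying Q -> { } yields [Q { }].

P
Q P
( P ) P
( Q P ) P
( ( ) P ) P
( ( ) Q ) P
( ( ) { } ) P
( ( ) { } ) Q
( ( ) { } ) { }

[P [Q ( [P [Q ( )] [P [Q { }]]] )] [P [Q { }]]]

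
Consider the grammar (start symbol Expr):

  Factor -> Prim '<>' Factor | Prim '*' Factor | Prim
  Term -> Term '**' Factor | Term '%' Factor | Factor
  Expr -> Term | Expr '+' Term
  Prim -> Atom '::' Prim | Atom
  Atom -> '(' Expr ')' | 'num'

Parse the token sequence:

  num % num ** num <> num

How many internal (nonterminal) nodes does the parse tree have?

16

[Expr [Term [Term [Term [Factor [Prim [Atom num]]]] % [Factor [Prim [Atom num]]]] ** [Factor [Prim [Atom num]] <> [Factor [Prim [Atom num]]]]]]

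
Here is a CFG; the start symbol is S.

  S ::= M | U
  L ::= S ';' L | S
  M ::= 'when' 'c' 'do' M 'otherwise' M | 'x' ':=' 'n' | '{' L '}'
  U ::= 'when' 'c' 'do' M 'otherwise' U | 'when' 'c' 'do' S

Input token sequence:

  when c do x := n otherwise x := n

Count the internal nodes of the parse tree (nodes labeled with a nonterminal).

4

[S [M when c do [M x := n] otherwise [M x := n]]]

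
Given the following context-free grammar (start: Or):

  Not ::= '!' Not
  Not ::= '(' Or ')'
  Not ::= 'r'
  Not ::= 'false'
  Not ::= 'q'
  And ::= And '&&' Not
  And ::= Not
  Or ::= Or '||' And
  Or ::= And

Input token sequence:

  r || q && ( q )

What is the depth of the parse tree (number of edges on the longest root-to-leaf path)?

6

[Or [Or [And [Not r]]] || [And [And [Not q]] && [Not ( [Or [And [Not q]]] )]]]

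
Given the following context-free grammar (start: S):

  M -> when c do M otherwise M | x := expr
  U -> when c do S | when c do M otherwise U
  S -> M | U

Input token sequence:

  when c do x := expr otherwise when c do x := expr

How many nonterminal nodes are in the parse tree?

6

[S [U when c do [M x := expr] otherwise [U when c do [S [M x := expr]]]]]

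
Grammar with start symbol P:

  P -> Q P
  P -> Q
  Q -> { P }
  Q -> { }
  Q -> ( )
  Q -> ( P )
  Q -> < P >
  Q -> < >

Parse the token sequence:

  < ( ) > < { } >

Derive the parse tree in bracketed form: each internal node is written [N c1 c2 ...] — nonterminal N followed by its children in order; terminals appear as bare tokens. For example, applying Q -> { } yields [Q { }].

[P [Q < [P [Q ( )]] >] [P [Q < [P [Q { }]] >]]]

P
Q P
< P > P
< Q > P
< ( ) > P
< ( ) > Q
< ( ) > < P >
< ( ) > < Q >
< ( ) > < { } >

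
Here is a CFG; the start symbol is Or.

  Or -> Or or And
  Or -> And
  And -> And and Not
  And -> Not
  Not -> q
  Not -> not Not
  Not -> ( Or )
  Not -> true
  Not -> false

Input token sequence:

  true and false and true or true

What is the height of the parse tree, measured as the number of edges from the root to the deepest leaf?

6

[Or [Or [And [And [And [Not true]] and [Not false]] and [Not true]]] or [And [Not true]]]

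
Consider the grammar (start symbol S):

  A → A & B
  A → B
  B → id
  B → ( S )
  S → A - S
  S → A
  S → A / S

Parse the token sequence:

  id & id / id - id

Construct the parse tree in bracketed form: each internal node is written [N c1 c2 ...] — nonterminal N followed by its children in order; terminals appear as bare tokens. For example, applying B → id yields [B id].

S
A / S
A & B / S
B & B / S
id & B / S
id & id / S
id & id / A - S
id & id / B - S
id & id / id - S
id & id / id - A
id & id / id - B
id & id / id - id

[S [A [A [B id]] & [B id]] / [S [A [B id]] - [S [A [B id]]]]]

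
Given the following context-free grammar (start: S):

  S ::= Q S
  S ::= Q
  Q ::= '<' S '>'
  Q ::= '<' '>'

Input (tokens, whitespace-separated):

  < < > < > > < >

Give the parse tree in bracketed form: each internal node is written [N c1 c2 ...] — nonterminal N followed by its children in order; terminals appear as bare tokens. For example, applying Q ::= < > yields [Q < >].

S
Q S
< S > S
< Q S > S
< < > S > S
< < > Q > S
< < > < > > S
< < > < > > Q
< < > < > > < >

[S [Q < [S [Q < >] [S [Q < >]]] >] [S [Q < >]]]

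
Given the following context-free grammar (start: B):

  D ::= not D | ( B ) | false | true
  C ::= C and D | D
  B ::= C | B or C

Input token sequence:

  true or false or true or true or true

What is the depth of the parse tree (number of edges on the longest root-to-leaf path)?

[B [B [B [B [B [C [D true]]] or [C [D false]]] or [C [D true]]] or [C [D true]]] or [C [D true]]]

7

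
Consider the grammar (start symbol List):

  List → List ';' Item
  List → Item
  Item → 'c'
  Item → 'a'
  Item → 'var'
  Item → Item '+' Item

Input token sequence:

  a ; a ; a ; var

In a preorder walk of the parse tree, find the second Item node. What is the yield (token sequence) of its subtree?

[List [List [List [List [Item a]] ; [Item a]] ; [Item a]] ; [Item var]]

a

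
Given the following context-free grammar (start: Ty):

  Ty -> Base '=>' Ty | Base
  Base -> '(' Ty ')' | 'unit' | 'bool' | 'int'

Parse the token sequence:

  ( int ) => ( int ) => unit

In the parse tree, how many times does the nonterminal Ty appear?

[Ty [Base ( [Ty [Base int]] )] => [Ty [Base ( [Ty [Base int]] )] => [Ty [Base unit]]]]

5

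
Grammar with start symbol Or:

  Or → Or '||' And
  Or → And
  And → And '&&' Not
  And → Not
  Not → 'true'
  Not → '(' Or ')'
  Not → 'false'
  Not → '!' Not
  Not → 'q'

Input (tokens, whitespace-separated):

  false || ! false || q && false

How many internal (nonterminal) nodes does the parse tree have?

12

[Or [Or [Or [And [Not false]]] || [And [Not ! [Not false]]]] || [And [And [Not q]] && [Not false]]]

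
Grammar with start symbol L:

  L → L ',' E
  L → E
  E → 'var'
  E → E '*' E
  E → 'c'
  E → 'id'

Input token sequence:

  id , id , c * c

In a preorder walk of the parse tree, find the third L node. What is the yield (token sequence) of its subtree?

[L [L [L [E id]] , [E id]] , [E [E c] * [E c]]]

id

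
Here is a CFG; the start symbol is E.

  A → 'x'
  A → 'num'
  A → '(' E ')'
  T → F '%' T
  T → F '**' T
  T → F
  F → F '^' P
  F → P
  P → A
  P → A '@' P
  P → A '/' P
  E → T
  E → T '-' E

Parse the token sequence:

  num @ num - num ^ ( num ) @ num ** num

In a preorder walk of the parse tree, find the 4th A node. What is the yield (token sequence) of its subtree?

( num )

[E [T [F [P [A num] @ [P [A num]]]]] - [E [T [F [F [P [A num]]] ^ [P [A ( [E [T [F [P [A num]]]]] )] @ [P [A num]]]] ** [T [F [P [A num]]]]]]]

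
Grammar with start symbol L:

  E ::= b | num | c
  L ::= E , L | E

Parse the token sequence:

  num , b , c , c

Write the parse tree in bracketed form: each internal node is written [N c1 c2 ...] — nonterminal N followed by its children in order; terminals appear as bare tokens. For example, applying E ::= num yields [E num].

[L [E num] , [L [E b] , [L [E c] , [L [E c]]]]]

L
E , L
num , L
num , E , L
num , b , L
num , b , E , L
num , b , c , L
num , b , c , E
num , b , c , c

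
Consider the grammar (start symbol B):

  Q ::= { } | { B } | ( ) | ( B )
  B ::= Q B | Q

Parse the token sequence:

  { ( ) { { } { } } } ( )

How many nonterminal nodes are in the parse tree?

[B [Q { [B [Q ( )] [B [Q { [B [Q { }] [B [Q { }]]] }]]] }] [B [Q ( )]]]

12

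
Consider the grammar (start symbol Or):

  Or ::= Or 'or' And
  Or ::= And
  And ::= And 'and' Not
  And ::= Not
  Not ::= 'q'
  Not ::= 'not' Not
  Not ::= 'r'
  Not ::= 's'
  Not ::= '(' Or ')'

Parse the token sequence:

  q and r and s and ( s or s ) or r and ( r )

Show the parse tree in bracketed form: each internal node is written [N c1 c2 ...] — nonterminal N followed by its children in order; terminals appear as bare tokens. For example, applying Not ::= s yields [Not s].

[Or [Or [And [And [And [And [Not q]] and [Not r]] and [Not s]] and [Not ( [Or [Or [And [Not s]]] or [And [Not s]]] )]]] or [And [And [Not r]] and [Not ( [Or [And [Not r]]] )]]]

Or
Or or And
And or And
And and Not or And
And and Not and Not or And
And and Not and Not and Not or And
Not and Not and Not and Not or And
q and Not and Not and Not or And
q and r and Not and Not or And
q and r and s and Not or And
q and r and s and ( Or ) or And
q and r and s and ( Or or And ) or And
q and r and s and ( And or And ) or And
q and r and s and ( Not or And ) or And
q and r and s and ( s or And ) or And
q and r and s and ( s or Not ) or And
q and r and s and ( s or s ) or And
q and r and s and ( s or s ) or And and Not
q and r and s and ( s or s ) or Not and Not
q and r and s and ( s or s ) or r and Not
q and r and s and ( s or s ) or r and ( Or )
q and r and s and ( s or s ) or r and ( And )
q and r and s and ( s or s ) or r and ( Not )
q and r and s and ( s or s ) or r and ( r )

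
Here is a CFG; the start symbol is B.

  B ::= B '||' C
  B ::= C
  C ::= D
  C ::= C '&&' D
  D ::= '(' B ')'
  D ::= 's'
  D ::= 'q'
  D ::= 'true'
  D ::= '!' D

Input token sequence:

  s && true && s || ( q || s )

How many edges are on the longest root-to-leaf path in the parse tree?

7

[B [B [C [C [C [D s]] && [D true]] && [D s]]] || [C [D ( [B [B [C [D q]]] || [C [D s]]] )]]]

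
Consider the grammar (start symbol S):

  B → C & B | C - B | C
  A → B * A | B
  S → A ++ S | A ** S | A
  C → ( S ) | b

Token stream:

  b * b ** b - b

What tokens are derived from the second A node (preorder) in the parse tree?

b

[S [A [B [C b]] * [A [B [C b]]]] ** [S [A [B [C b] - [B [C b]]]]]]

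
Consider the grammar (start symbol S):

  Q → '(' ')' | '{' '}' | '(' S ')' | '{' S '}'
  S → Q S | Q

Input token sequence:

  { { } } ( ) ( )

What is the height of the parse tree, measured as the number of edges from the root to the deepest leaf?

[S [Q { [S [Q { }]] }] [S [Q ( )] [S [Q ( )]]]]

4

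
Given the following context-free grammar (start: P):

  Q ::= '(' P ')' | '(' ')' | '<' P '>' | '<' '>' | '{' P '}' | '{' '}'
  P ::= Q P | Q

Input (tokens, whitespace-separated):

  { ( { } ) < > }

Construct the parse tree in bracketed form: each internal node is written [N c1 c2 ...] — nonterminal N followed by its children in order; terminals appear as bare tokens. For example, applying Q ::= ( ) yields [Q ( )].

[P [Q { [P [Q ( [P [Q { }]] )] [P [Q < >]]] }]]

P
Q
{ P }
{ Q P }
{ ( P ) P }
{ ( Q ) P }
{ ( { } ) P }
{ ( { } ) Q }
{ ( { } ) < > }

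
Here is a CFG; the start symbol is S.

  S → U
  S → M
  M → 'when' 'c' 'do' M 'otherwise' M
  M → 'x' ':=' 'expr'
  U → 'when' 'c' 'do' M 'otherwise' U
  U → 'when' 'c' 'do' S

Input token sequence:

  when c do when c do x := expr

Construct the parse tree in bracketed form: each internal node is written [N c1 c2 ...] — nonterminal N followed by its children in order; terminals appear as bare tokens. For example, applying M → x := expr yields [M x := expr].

[S [U when c do [S [U when c do [S [M x := expr]]]]]]

S
U
when c do S
when c do U
when c do when c do S
when c do when c do M
when c do when c do x := expr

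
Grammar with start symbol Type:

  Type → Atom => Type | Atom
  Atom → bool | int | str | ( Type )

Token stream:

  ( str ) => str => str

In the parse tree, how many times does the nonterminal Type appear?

[Type [Atom ( [Type [Atom str]] )] => [Type [Atom str] => [Type [Atom str]]]]

4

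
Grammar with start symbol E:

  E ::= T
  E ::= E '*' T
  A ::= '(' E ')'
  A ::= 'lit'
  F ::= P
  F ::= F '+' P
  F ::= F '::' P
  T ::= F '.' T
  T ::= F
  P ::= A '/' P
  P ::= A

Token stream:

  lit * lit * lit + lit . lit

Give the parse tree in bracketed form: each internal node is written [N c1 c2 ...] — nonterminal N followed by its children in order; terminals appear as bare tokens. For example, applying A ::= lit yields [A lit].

[E [E [E [T [F [P [A lit]]]]] * [T [F [P [A lit]]]]] * [T [F [F [P [A lit]]] + [P [A lit]]] . [T [F [P [A lit]]]]]]

E
E * T
E * T * T
T * T * T
F * T * T
P * T * T
A * T * T
lit * T * T
lit * F * T
lit * P * T
lit * A * T
lit * lit * T
lit * lit * F . T
lit * lit * F + P . T
lit * lit * P + P . T
lit * lit * A + P . T
lit * lit * lit + P . T
lit * lit * lit + A . T
lit * lit * lit + lit . T
lit * lit * lit + lit . F
lit * lit * lit + lit . P
lit * lit * lit + lit . A
lit * lit * lit + lit . lit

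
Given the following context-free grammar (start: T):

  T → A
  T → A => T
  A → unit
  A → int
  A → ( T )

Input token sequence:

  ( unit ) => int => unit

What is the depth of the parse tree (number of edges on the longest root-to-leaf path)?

[T [A ( [T [A unit]] )] => [T [A int] => [T [A unit]]]]

4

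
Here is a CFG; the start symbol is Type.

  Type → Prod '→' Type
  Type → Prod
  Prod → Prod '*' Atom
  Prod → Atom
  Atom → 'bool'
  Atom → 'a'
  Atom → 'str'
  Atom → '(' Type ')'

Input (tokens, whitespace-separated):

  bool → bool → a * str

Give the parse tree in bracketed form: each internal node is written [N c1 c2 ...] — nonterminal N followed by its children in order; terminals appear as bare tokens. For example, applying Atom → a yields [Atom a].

Type
Prod → Type
Atom → Type
bool → Type
bool → Prod → Type
bool → Atom → Type
bool → bool → Type
bool → bool → Prod
bool → bool → Prod * Atom
bool → bool → Atom * Atom
bool → bool → a * Atom
bool → bool → a * str

[Type [Prod [Atom bool]] → [Type [Prod [Atom bool]] → [Type [Prod [Prod [Atom a]] * [Atom str]]]]]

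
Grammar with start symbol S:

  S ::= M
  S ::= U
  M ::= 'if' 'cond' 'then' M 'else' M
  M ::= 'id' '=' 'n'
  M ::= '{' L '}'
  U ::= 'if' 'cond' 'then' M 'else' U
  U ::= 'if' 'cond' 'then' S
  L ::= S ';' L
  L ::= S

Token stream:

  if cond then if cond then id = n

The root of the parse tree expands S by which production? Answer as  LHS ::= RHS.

[S [U if cond then [S [U if cond then [S [M id = n]]]]]]

S ::= U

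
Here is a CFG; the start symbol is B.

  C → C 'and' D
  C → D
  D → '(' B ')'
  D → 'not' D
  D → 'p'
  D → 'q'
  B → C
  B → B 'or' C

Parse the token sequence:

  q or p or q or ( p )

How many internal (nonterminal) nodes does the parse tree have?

[B [B [B [B [C [D q]]] or [C [D p]]] or [C [D q]]] or [C [D ( [B [C [D p]]] )]]]

15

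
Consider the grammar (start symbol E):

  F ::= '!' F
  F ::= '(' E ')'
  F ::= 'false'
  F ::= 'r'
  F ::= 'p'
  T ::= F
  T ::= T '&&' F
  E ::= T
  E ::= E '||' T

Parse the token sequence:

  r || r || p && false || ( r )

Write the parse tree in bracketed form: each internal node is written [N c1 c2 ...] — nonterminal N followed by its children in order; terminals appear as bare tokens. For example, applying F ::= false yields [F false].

[E [E [E [E [T [F r]]] || [T [F r]]] || [T [T [F p]] && [F false]]] || [T [F ( [E [T [F r]]] )]]]

E
E || T
E || T || T
E || T || T || T
T || T || T || T
F || T || T || T
r || T || T || T
r || F || T || T
r || r || T || T
r || r || T && F || T
r || r || F && F || T
r || r || p && F || T
r || r || p && false || T
r || r || p && false || F
r || r || p && false || ( E )
r || r || p && false || ( T )
r || r || p && false || ( F )
r || r || p && false || ( r )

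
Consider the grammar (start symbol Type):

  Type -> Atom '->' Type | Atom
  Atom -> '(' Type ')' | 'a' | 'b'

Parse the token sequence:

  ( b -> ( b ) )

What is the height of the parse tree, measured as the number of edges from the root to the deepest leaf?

7

[Type [Atom ( [Type [Atom b] -> [Type [Atom ( [Type [Atom b]] )]]] )]]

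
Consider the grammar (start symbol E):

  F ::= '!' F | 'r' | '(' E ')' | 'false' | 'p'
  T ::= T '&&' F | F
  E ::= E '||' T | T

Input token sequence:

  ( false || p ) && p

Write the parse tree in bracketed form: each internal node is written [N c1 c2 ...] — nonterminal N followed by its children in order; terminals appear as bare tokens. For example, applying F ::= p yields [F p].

E
T
T && F
F && F
( E ) && F
( E || T ) && F
( T || T ) && F
( F || T ) && F
( false || T ) && F
( false || F ) && F
( false || p ) && F
( false || p ) && p

[E [T [T [F ( [E [E [T [F false]]] || [T [F p]]] )]] && [F p]]]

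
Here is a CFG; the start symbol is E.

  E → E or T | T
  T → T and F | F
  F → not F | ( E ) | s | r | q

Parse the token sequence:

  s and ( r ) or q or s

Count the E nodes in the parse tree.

[E [E [E [T [T [F s]] and [F ( [E [T [F r]]] )]]] or [T [F q]]] or [T [F s]]]

4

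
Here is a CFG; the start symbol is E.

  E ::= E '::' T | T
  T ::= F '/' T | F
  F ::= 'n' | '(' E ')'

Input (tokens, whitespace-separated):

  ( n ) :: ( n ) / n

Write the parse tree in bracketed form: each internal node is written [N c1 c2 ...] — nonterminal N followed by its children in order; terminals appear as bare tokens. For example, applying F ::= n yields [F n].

[E [E [T [F ( [E [T [F n]]] )]]] :: [T [F ( [E [T [F n]]] )] / [T [F n]]]]

E
E :: T
T :: T
F :: T
( E ) :: T
( T ) :: T
( F ) :: T
( n ) :: T
( n ) :: F / T
( n ) :: ( E ) / T
( n ) :: ( T ) / T
( n ) :: ( F ) / T
( n ) :: ( n ) / T
( n ) :: ( n ) / F
( n ) :: ( n ) / n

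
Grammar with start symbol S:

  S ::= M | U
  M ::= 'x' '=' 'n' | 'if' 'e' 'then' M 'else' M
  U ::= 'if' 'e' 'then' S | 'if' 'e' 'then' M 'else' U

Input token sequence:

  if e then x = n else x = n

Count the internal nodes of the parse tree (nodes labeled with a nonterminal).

[S [M if e then [M x = n] else [M x = n]]]

4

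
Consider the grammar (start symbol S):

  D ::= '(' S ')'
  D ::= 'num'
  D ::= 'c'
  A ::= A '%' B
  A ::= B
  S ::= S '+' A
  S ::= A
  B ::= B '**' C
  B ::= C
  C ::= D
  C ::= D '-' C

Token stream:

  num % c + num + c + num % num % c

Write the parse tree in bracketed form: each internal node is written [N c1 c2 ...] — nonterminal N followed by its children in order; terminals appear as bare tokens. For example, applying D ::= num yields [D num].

[S [S [S [S [A [A [B [C [D num]]]] % [B [C [D c]]]]] + [A [B [C [D num]]]]] + [A [B [C [D c]]]]] + [A [A [A [B [C [D num]]]] % [B [C [D num]]]] % [B [C [D c]]]]]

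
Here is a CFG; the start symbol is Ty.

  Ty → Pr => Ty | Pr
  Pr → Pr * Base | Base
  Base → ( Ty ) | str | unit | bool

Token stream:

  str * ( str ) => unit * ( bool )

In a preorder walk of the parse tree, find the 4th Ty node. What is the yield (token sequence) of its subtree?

bool

[Ty [Pr [Pr [Base str]] * [Base ( [Ty [Pr [Base str]]] )]] => [Ty [Pr [Pr [Base unit]] * [Base ( [Ty [Pr [Base bool]]] )]]]]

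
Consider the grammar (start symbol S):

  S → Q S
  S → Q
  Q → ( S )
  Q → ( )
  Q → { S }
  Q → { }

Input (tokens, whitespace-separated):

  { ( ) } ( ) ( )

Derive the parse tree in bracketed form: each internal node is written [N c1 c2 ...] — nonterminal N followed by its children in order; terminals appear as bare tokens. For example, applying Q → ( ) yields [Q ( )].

S
Q S
{ S } S
{ Q } S
{ ( ) } S
{ ( ) } Q S
{ ( ) } ( ) S
{ ( ) } ( ) Q
{ ( ) } ( ) ( )

[S [Q { [S [Q ( )]] }] [S [Q ( )] [S [Q ( )]]]]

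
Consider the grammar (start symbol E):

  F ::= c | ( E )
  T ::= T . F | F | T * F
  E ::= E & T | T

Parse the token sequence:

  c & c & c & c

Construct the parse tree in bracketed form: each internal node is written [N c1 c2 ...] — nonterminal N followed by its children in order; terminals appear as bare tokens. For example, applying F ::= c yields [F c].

E
E & T
E & T & T
E & T & T & T
T & T & T & T
F & T & T & T
c & T & T & T
c & F & T & T
c & c & T & T
c & c & F & T
c & c & c & T
c & c & c & F
c & c & c & c

[E [E [E [E [T [F c]]] & [T [F c]]] & [T [F c]]] & [T [F c]]]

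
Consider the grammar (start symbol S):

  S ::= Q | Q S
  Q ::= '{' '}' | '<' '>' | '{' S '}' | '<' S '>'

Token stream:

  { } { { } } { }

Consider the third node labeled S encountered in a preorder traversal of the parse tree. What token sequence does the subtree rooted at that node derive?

[S [Q { }] [S [Q { [S [Q { }]] }] [S [Q { }]]]]

{ }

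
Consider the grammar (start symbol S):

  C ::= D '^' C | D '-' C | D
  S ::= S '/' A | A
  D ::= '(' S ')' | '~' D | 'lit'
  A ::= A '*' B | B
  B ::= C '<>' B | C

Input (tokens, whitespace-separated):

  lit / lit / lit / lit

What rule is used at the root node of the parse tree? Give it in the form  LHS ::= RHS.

[S [S [S [S [A [B [C [D lit]]]]] / [A [B [C [D lit]]]]] / [A [B [C [D lit]]]]] / [A [B [C [D lit]]]]]

S ::= S '/' A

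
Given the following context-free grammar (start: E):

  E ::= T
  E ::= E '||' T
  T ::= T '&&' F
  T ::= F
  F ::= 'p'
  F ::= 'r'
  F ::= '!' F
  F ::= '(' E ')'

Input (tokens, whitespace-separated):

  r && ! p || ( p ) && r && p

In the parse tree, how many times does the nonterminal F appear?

[E [E [T [T [F r]] && [F ! [F p]]]] || [T [T [T [F ( [E [T [F p]]] )]] && [F r]] && [F p]]]

7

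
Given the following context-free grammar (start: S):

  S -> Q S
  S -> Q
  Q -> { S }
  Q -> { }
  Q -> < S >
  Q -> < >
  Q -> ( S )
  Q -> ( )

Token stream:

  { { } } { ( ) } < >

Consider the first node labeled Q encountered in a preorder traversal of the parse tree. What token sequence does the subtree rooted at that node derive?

[S [Q { [S [Q { }]] }] [S [Q { [S [Q ( )]] }] [S [Q < >]]]]

{ { } }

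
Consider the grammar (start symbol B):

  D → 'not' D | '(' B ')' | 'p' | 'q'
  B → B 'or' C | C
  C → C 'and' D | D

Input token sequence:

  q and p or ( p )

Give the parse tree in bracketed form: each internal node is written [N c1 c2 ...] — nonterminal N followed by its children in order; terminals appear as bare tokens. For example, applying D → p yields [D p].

[B [B [C [C [D q]] and [D p]]] or [C [D ( [B [C [D p]]] )]]]

B
B or C
C or C
C and D or C
D and D or C
q and D or C
q and p or C
q and p or D
q and p or ( B )
q and p or ( C )
q and p or ( D )
q and p or ( p )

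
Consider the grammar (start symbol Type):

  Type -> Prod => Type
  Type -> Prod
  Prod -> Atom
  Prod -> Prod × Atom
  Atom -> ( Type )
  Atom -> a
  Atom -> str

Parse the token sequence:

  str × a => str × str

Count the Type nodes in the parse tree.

[Type [Prod [Prod [Atom str]] × [Atom a]] => [Type [Prod [Prod [Atom str]] × [Atom str]]]]

2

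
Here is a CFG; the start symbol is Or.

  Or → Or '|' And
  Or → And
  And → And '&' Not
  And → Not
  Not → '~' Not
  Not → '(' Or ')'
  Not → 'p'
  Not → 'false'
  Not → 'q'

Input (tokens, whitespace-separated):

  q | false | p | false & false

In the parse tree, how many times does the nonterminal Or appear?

[Or [Or [Or [Or [And [Not q]]] | [And [Not false]]] | [And [Not p]]] | [And [And [Not false]] & [Not false]]]

4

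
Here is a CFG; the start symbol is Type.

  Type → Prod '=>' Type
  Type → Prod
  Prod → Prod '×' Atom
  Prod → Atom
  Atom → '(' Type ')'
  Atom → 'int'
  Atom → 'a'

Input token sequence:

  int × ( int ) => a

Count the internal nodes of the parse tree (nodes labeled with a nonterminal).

[Type [Prod [Prod [Atom int]] × [Atom ( [Type [Prod [Atom int]]] )]] => [Type [Prod [Atom a]]]]

11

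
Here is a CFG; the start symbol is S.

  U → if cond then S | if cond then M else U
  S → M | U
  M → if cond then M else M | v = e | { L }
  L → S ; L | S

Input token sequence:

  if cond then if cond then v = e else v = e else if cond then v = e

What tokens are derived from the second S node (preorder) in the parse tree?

[S [U if cond then [M if cond then [M v = e] else [M v = e]] else [U if cond then [S [M v = e]]]]]

v = e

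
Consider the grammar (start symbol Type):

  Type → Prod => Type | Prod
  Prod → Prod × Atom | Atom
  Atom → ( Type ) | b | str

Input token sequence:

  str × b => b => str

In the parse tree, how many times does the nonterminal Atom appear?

4

[Type [Prod [Prod [Atom str]] × [Atom b]] => [Type [Prod [Atom b]] => [Type [Prod [Atom str]]]]]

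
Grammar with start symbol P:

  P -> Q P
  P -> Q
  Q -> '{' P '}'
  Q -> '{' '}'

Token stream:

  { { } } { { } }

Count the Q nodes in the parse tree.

4

[P [Q { [P [Q { }]] }] [P [Q { [P [Q { }]] }]]]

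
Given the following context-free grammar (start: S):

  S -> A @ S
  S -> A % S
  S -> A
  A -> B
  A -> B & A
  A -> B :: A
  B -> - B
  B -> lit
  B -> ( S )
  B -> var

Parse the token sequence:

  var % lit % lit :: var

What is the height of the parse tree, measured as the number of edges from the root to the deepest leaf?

[S [A [B var]] % [S [A [B lit]] % [S [A [B lit] :: [A [B var]]]]]]

6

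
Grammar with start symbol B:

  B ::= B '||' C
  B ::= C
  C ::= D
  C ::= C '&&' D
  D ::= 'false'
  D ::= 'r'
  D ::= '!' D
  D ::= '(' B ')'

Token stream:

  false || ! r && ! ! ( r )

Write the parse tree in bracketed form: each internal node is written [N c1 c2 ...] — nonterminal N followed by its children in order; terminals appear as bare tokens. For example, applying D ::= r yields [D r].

[B [B [C [D false]]] || [C [C [D ! [D r]]] && [D ! [D ! [D ( [B [C [D r]]] )]]]]]

B
B || C
C || C
D || C
false || C
false || C && D
false || D && D
false || ! D && D
false || ! r && D
false || ! r && ! D
false || ! r && ! ! D
false || ! r && ! ! ( B )
false || ! r && ! ! ( C )
false || ! r && ! ! ( D )
false || ! r && ! ! ( r )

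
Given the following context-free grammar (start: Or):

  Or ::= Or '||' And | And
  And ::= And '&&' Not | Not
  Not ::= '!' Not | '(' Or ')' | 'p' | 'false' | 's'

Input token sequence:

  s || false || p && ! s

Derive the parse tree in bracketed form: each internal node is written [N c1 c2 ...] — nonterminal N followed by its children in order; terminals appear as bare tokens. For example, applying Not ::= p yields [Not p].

Or
Or || And
Or || And || And
And || And || And
Not || And || And
s || And || And
s || Not || And
s || false || And
s || false || And && Not
s || false || Not && Not
s || false || p && Not
s || false || p && ! Not
s || false || p && ! s

[Or [Or [Or [And [Not s]]] || [And [Not false]]] || [And [And [Not p]] && [Not ! [Not s]]]]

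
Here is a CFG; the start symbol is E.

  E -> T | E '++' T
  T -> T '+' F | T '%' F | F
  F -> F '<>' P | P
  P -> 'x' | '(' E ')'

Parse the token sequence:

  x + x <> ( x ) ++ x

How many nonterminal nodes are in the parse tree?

[E [E [T [T [F [P x]]] + [F [F [P x]] <> [P ( [E [T [F [P x]]]] )]]]] ++ [T [F [P x]]]]

17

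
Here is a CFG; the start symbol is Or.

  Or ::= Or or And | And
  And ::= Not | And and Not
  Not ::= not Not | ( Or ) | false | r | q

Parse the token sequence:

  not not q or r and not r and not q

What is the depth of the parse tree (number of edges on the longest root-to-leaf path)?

[Or [Or [And [Not not [Not not [Not q]]]]] or [And [And [And [Not r]] and [Not not [Not r]]] and [Not not [Not q]]]]

6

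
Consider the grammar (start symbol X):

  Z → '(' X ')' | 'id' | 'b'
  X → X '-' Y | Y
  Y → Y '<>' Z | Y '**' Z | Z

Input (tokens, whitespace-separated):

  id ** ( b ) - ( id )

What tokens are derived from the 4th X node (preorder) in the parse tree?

id

[X [X [Y [Y [Z id]] ** [Z ( [X [Y [Z b]]] )]]] - [Y [Z ( [X [Y [Z id]]] )]]]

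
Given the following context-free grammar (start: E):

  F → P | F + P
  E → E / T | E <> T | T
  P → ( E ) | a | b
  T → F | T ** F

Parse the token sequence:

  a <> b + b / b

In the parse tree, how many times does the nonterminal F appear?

[E [E [E [T [F [P a]]]] <> [T [F [F [P b]] + [P b]]]] / [T [F [P b]]]]

4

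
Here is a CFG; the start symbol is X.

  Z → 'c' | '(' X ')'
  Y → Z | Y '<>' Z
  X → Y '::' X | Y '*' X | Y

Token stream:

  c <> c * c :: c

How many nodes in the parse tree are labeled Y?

[X [Y [Y [Z c]] <> [Z c]] * [X [Y [Z c]] :: [X [Y [Z c]]]]]

4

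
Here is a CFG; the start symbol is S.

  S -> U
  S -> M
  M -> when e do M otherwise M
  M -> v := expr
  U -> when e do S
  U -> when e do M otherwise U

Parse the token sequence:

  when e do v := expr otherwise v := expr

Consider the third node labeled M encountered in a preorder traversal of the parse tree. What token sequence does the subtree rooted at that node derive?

[S [M when e do [M v := expr] otherwise [M v := expr]]]

v := expr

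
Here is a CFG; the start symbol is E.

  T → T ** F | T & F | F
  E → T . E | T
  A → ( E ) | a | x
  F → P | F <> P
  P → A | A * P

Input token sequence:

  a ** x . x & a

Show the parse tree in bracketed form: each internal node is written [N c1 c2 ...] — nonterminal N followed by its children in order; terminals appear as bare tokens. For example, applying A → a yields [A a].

E
T . E
T ** F . E
F ** F . E
P ** F . E
A ** F . E
a ** F . E
a ** P . E
a ** A . E
a ** x . E
a ** x . T
a ** x . T & F
a ** x . F & F
a ** x . P & F
a ** x . A & F
a ** x . x & F
a ** x . x & P
a ** x . x & A
a ** x . x & a

[E [T [T [F [P [A a]]]] ** [F [P [A x]]]] . [E [T [T [F [P [A x]]]] & [F [P [A a]]]]]]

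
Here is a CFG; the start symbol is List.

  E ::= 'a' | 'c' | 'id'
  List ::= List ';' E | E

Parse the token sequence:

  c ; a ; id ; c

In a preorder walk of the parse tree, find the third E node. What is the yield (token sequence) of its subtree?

[List [List [List [List [E c]] ; [E a]] ; [E id]] ; [E c]]

id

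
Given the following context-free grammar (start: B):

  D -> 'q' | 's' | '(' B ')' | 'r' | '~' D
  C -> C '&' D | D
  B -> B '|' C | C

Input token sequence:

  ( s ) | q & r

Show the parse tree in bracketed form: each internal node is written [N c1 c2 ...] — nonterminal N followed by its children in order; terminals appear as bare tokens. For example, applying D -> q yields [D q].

B
B | C
C | C
D | C
( B ) | C
( C ) | C
( D ) | C
( s ) | C
( s ) | C & D
( s ) | D & D
( s ) | q & D
( s ) | q & r

[B [B [C [D ( [B [C [D s]]] )]]] | [C [C [D q]] & [D r]]]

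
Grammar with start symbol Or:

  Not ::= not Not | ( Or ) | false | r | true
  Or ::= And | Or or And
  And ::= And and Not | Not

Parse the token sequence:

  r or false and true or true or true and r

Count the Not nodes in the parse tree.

[Or [Or [Or [Or [And [Not r]]] or [And [And [Not false]] and [Not true]]] or [And [Not true]]] or [And [And [Not true]] and [Not r]]]

6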